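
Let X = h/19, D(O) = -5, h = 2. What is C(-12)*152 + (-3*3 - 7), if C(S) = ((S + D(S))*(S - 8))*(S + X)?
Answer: -614736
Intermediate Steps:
X = 2/19 ≈ 0.10526
C(S) = (-8 + S)*(-5 + S)*(2/19 + S) (C(S) = ((S - 5)*(S - 8))*(S + 2/19) = ((-5 + S)*(-8 + S))*(2/19 + S) = ((-8 + S)*(-5 + S))*(2/19 + S) = (-8 + S)*(-5 + S)*(2/19 + S))
C(-12)*152 + (-3*3 - 7) = (80/19 + (-12)³ - 245/19*(-12)² + (734/19)*(-12))*152 + (-3*3 - 7) = (80/19 - 1728 - 245/19*144 - 8808/19)*152 + (-9 - 7) = (80/19 - 1728 - 35280/19 - 8808/19)*152 - 16 = -76840/19*152 - 16 = -614720 - 16 = -614736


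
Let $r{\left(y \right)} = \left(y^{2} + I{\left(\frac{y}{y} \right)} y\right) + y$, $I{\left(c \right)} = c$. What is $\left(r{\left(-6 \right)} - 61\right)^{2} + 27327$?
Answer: $28696$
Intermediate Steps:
$r{\left(y \right)} = y^{2} + 2 y$ ($r{\left(y \right)} = \left(y^{2} + \frac{y}{y} y\right) + y = \left(y^{2} + 1 y\right) + y = \left(y^{2} + y\right) + y = \left(y + y^{2}\right) + y = y^{2} + 2 y$)
$\left(r{\left(-6 \right)} - 61\right)^{2} + 27327 = \left(- 6 \left(2 - 6\right) - 61\right)^{2} + 27327 = \left(\left(-6\right) \left(-4\right) - 61\right)^{2} + 27327 = \left(24 - 61\right)^{2} + 27327 = \left(-37\right)^{2} + 27327 = 1369 + 27327 = 28696$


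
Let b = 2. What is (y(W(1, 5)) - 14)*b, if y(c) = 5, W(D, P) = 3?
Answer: -18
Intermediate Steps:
(y(W(1, 5)) - 14)*b = (5 - 14)*2 = -9*2 = -18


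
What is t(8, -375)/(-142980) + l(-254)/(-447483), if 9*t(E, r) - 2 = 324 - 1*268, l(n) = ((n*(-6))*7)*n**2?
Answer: -147610416201029/95971679010 ≈ -1538.1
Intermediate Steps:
l(n) = -42*n**3 (l(n) = (-6*n*7)*n**2 = (-42*n)*n**2 = -42*n**3)
t(E, r) = 58/9 (t(E, r) = 2/9 + (324 - 1*268)/9 = 2/9 + (324 - 268)/9 = 2/9 + (1/9)*56 = 2/9 + 56/9 = 58/9)
t(8, -375)/(-142980) + l(-254)/(-447483) = (58/9)/(-142980) - 42*(-254)**3/(-447483) = (58/9)*(-1/142980) - 42*(-16387064)*(-1/447483) = -29/643410 + 688256688*(-1/447483) = -29/643410 - 229418896/149161 = -147610416201029/95971679010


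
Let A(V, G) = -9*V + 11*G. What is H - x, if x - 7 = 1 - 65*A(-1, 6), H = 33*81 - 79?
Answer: 7461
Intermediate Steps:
H = 2594 (H = 2673 - 79 = 2594)
x = -4867 (x = 7 + (1 - 65*(-9*(-1) + 11*6)) = 7 + (1 - 65*(9 + 66)) = 7 + (1 - 65*75) = 7 + (1 - 4875) = 7 - 4874 = -4867)
H - x = 2594 - 1*(-4867) = 2594 + 4867 = 7461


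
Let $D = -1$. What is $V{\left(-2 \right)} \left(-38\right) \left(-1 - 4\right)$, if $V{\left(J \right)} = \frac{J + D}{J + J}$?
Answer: $\frac{285}{2} \approx 142.5$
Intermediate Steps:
$V{\left(J \right)} = \frac{-1 + J}{2 J}$ ($V{\left(J \right)} = \frac{J - 1}{J + J} = \frac{-1 + J}{2 J}$)
$V{\left(-2 \right)} \left(-38\right) \left(-1 - 4\right) = \frac{-1 - 2}{2 \left(-2\right)} \left(-38\right) \left(-1 - 4\right) = \frac{1}{2} \left(- \frac{1}{2}\right) \left(-3\right) \left(-38\right) \left(-1 - 4\right) = \frac{3}{4} \left(-38\right) \left(-5\right) = \left(- \frac{57}{2}\right) \left(-5\right) = \frac{285}{2}$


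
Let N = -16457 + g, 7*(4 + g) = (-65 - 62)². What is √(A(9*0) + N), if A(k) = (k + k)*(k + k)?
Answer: I*√693686/7 ≈ 118.98*I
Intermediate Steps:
g = 16101/7 (g = -4 + (-65 - 62)²/7 = -4 + (⅐)*(-127)² = -4 + (⅐)*16129 = -4 + 16129/7 = 16101/7 ≈ 2300.1)
A(k) = 4*k² (A(k) = (2*k)*(2*k) = 4*k²)
N = -99098/7 (N = -16457 + 16101/7 = -99098/7 ≈ -14157.)
√(A(9*0) + N) = √(4*(9*0)² - 99098/7) = √(4*0² - 99098/7) = √(4*0 - 99098/7) = √(0 - 99098/7) = √(-99098/7) = I*√693686/7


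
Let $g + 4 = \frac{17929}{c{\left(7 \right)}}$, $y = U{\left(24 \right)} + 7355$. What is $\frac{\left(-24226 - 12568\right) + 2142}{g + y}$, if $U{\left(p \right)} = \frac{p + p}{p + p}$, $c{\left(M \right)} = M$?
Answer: $- \frac{242564}{69393} \approx -3.4955$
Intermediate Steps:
$U{\left(p \right)} = 1$ ($U{\left(p \right)} = \frac{2 p}{2 p} = 2 p \frac{1}{2 p} = 1$)
$y = 7356$ ($y = 1 + 7355 = 7356$)
$g = \frac{17901}{7}$ ($g = -4 + \frac{17929}{7} = \frac{17901}{7} \approx 2557.3$)
$\frac{\left(-24226 - 12568\right) + 2142}{g + y} = \frac{\left(-24226 - 12568\right) + 2142}{\frac{17901}{7} + 7356} = \frac{-36794 + 2142}{\frac{69393}{7}} = \left(-34652\right) \frac{7}{69393} = - \frac{242564}{69393}$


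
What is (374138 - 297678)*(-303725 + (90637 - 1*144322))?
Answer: -27327568600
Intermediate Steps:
(374138 - 297678)*(-303725 + (90637 - 1*144322)) = 76460*(-303725 + (90637 - 144322)) = 76460*(-303725 - 53685) = 76460*(-357410) = -27327568600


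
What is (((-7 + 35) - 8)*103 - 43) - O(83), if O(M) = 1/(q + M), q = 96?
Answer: 361042/179 ≈ 2017.0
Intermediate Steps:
O(M) = 1/(96 + M)
(((-7 + 35) - 8)*103 - 43) - O(83) = (((-7 + 35) - 8)*103 - 43) - 1/(96 + 83) = ((28 - 8)*103 - 43) - 1/179 = (20*103 - 43) - 1*1/179 = (2060 - 43) - 1/179 = 2017 - 1/179 = 361042/179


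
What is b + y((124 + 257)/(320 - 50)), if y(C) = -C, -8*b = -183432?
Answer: 2063483/90 ≈ 22928.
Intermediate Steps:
b = 22929 (b = -⅛*(-183432) = 22929)
b + y((124 + 257)/(320 - 50)) = 22929 - (124 + 257)/(320 - 50) = 22929 - 381/270 = 22929 - 1*127/90 = 22929 - 127/90 = 2063483/90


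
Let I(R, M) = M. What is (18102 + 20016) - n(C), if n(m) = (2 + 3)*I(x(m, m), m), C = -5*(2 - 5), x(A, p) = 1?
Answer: 38043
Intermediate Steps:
C = 15 (C = -5*(-3) = 15)
n(m) = 5*m (n(m) = (2 + 3)*m = 5*m)
(18102 + 20016) - n(C) = (18102 + 20016) - 5*15 = 38118 - 1*75 = 38118 - 75 = 38043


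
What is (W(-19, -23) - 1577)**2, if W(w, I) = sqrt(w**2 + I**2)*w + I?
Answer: 2881290 + 60800*sqrt(890) ≈ 4.6951e+6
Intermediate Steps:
W(w, I) = I + w*sqrt(I**2 + w**2) (W(w, I) = sqrt(I**2 + w**2)*w + I = w*sqrt(I**2 + w**2) + I = I + w*sqrt(I**2 + w**2))
(W(-19, -23) - 1577)**2 = ((-23 - 19*sqrt((-23)**2 + (-19)**2)) - 1577)**2 = ((-23 - 19*sqrt(529 + 361)) - 1577)**2 = ((-23 - 19*sqrt(890)) - 1577)**2 = (-1600 - 19*sqrt(890))**2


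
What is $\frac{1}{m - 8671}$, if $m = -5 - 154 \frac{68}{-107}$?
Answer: $- \frac{107}{917860} \approx -0.00011658$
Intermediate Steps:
$m = \frac{9937}{107}$ ($m = -5 - 154 \cdot 68 \left(- \frac{1}{107}\right) = -5 - - \frac{10472}{107} = -5 + \frac{10472}{107} = \frac{9937}{107} \approx 92.869$)
$\frac{1}{m - 8671} = \frac{1}{\frac{9937}{107} - 8671} = \frac{1}{- \frac{917860}{107}} = - \frac{107}{917860}$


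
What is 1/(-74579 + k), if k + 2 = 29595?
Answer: -1/44986 ≈ -2.2229e-5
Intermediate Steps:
k = 29593 (k = -2 + 29595 = 29593)
1/(-74579 + k) = 1/(-74579 + 29593) = 1/(-44986) = -1/44986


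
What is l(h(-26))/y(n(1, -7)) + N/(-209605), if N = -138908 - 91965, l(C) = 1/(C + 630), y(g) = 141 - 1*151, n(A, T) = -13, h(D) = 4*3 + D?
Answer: 5170793/4695152 ≈ 1.1013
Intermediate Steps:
h(D) = 12 + D
y(g) = -10 (y(g) = 141 - 151 = -10)
l(C) = 1/(630 + C)
N = -230873
l(h(-26))/y(n(1, -7)) + N/(-209605) = 1/((630 + (12 - 26))*(-10)) - 230873/(-209605) = -⅒/(630 - 14) - 230873*(-1/209605) = -⅒/616 + 230873/209605 = (1/616)*(-⅒) + 230873/209605 = -1/6160 + 230873/209605 = 5170793/4695152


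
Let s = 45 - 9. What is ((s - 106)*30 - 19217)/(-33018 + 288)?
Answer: 21317/32730 ≈ 0.65130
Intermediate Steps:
s = 36
((s - 106)*30 - 19217)/(-33018 + 288) = ((36 - 106)*30 - 19217)/(-33018 + 288) = (-70*30 - 19217)/(-32730) = (-2100 - 19217)*(-1/32730) = -21317*(-1/32730) = 21317/32730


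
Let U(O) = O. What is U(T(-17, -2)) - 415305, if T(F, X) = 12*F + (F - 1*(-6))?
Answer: -415520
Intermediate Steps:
T(F, X) = 6 + 13*F (T(F, X) = 12*F + (F + 6) = 12*F + (6 + F) = 6 + 13*F)
U(T(-17, -2)) - 415305 = (6 + 13*(-17)) - 415305 = (6 - 221) - 415305 = -215 - 415305 = -415520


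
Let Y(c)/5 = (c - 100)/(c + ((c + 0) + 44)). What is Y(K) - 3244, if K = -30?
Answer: -25627/8 ≈ -3203.4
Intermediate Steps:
Y(c) = 5*(-100 + c)/(44 + 2*c) (Y(c) = 5*((c - 100)/(c + ((c + 0) + 44))) = 5*((-100 + c)/(c + (c + 44))) = 5*((-100 + c)/(c + (44 + c))) = 5*((-100 + c)/(44 + 2*c)) = 5*(-100 + c)/(44 + 2*c))
Y(K) - 3244 = 5*(-100 - 30)/(2*(22 - 30)) - 3244 = (5/2)*(-130)/(-8) - 3244 = (5/2)*(-1/8)*(-130) - 3244 = 325/8 - 3244 = -25627/8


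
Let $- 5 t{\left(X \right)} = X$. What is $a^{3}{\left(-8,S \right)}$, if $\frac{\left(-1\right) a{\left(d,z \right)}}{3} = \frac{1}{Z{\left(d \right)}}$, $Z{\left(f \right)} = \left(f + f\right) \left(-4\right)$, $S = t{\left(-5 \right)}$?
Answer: $- \frac{27}{262144} \approx -0.000103$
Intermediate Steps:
$t{\left(X \right)} = - \frac{X}{5}$
$S = 1$ ($S = \left(- \frac{1}{5}\right) \left(-5\right) = 1$)
$Z{\left(f \right)} = - 8 f$ ($Z{\left(f \right)} = 2 f \left(-4\right) = - 8 f$)
$a{\left(d,z \right)} = \frac{3}{8 d}$ ($a{\left(d,z \right)} = - \frac{3}{\left(-8\right) d} = - 3 \left(- \frac{1}{8 d}\right) = \frac{3}{8 d}$)
$a^{3}{\left(-8,S \right)} = \left(\frac{3}{8 \left(-8\right)}\right)^{3} = \left(\frac{3}{8} \left(- \frac{1}{8}\right)\right)^{3} = \left(- \frac{3}{64}\right)^{3} = - \frac{27}{262144}$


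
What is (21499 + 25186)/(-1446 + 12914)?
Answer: 46685/11468 ≈ 4.0709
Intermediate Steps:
(21499 + 25186)/(-1446 + 12914) = 46685/11468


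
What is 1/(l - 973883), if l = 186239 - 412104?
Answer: -1/1199748 ≈ -8.3351e-7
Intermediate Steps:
l = -225865
1/(l - 973883) = 1/(-225865 - 973883) = 1/(-1199748) = -1/1199748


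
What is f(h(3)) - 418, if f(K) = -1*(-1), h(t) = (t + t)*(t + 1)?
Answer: -417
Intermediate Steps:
h(t) = 2*t*(1 + t) (h(t) = (2*t)*(1 + t) = 2*t*(1 + t))
f(K) = 1
f(h(3)) - 418 = 1 - 418 = -417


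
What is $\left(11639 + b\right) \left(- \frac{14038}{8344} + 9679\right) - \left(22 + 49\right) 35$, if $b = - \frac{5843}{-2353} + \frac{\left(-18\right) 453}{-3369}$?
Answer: $\frac{310548907938105454}{2756043017} \approx 1.1268 \cdot 10^{8}$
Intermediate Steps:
$b = \frac{12957143}{2642419}$ ($b = \left(-5843\right) \left(- \frac{1}{2353}\right) - - \frac{2718}{1123} = \frac{5843}{2353} + \frac{2718}{1123} = \frac{12957143}{2642419} \approx 4.9035$)
$\left(11639 + b\right) \left(- \frac{14038}{8344} + 9679\right) - \left(22 + 49\right) 35 = \left(11639 + \frac{12957143}{2642419}\right) \left(- \frac{14038}{8344} + 9679\right) - \left(22 + 49\right) 35 = \frac{30768071884 \left(\left(-14038\right) \frac{1}{8344} + 9679\right)}{2642419} - 71 \cdot 35 = \frac{30768071884 \left(- \frac{7019}{4172} + 9679\right)}{2642419} - 2485 = \frac{30768071884}{2642419} \cdot \frac{40373769}{4172} - 2485 = \frac{310555756705002699}{2756043017} - 2485 = \frac{310548907938105454}{2756043017}$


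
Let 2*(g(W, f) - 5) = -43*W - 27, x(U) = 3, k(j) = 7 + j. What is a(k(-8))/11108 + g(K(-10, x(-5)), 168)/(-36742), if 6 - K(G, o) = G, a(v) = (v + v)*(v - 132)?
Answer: 6844471/204065068 ≈ 0.033541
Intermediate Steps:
a(v) = 2*v*(-132 + v) (a(v) = (2*v)*(-132 + v) = 2*v*(-132 + v))
K(G, o) = 6 - G
g(W, f) = -17/2 - 43*W/2 (g(W, f) = 5 + (-43*W - 27)/2 = 5 + (-27 - 43*W)/2 = 5 + (-27/2 - 43*W/2) = -17/2 - 43*W/2)
a(k(-8))/11108 + g(K(-10, x(-5)), 168)/(-36742) = (2*(7 - 8)*(-132 + (7 - 8)))/11108 + (-17/2 - 43*(6 - 1*(-10))/2)/(-36742) = (2*(-1)*(-132 - 1))*(1/11108) + (-17/2 - 43*(6 + 10)/2)*(-1/36742) = (2*(-1)*(-133))*(1/11108) + (-17/2 - 43/2*16)*(-1/36742) = 266*(1/11108) + (-17/2 - 344)*(-1/36742) = 133/5554 - 705/2*(-1/36742) = 133/5554 + 705/73484 = 6844471/204065068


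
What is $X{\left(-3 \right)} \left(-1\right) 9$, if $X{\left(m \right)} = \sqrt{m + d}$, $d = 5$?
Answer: $- 9 \sqrt{2} \approx -12.728$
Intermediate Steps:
$X{\left(m \right)} = \sqrt{5 + m}$ ($X{\left(m \right)} = \sqrt{m + 5} = \sqrt{5 + m}$)
$X{\left(-3 \right)} \left(-1\right) 9 = \sqrt{5 - 3} \left(-1\right) 9 = \sqrt{2} \left(-1\right) 9 = - \sqrt{2} \cdot 9 = - 9 \sqrt{2}$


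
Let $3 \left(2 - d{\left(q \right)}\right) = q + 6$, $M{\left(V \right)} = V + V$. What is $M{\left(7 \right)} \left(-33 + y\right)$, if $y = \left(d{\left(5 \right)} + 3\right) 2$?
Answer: $- \frac{1274}{3} \approx -424.67$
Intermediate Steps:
$M{\left(V \right)} = 2 V$
$d{\left(q \right)} = - \frac{q}{3}$ ($d{\left(q \right)} = 2 - \frac{q + 6}{3} = 2 - \frac{6 + q}{3} = 2 - \left(2 + \frac{q}{3}\right) = - \frac{q}{3}$)
$y = \frac{8}{3}$ ($y = \left(\left(- \frac{1}{3}\right) 5 + 3\right) 2 = \left(- \frac{5}{3} + 3\right) 2 = \frac{4}{3} \cdot 2 = \frac{8}{3} \approx 2.6667$)
$M{\left(7 \right)} \left(-33 + y\right) = 2 \cdot 7 \left(-33 + \frac{8}{3}\right) = 14 \left(- \frac{91}{3}\right) = - \frac{1274}{3}$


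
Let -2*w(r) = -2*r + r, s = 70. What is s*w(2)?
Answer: 70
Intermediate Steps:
w(r) = r/2 (w(r) = -(-2*r + r)/2 = -(-1)*r/2 = r/2)
s*w(2) = 70*((½)*2) = 70*1 = 70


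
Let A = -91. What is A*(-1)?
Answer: 91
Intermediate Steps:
A*(-1) = -91*(-1) = 91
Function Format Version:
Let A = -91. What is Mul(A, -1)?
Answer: 91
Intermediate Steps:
Mul(A, -1) = Mul(-91, -1) = 91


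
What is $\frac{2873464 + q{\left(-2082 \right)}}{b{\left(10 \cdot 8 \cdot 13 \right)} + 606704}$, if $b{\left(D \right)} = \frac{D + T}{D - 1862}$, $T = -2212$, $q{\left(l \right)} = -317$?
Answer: $\frac{1180863417}{249355930} \approx 4.7357$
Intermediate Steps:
$b{\left(D \right)} = \frac{-2212 + D}{-1862 + D}$ ($b{\left(D \right)} = \frac{D - 2212}{D - 1862} = \frac{-2212 + D}{-1862 + D}$)
$\frac{2873464 + q{\left(-2082 \right)}}{b{\left(10 \cdot 8 \cdot 13 \right)} + 606704} = \frac{2873464 - 317}{\frac{-2212 + 10 \cdot 8 \cdot 13}{-1862 + 10 \cdot 8 \cdot 13} + 606704} = \frac{2873147}{\frac{-2212 + 80 \cdot 13}{-1862 + 80 \cdot 13} + 606704} = \frac{2873147}{\frac{-2212 + 1040}{-1862 + 1040} + 606704} = \frac{2873147}{\frac{1}{-822} \left(-1172\right) + 606704} = \frac{2873147}{\left(- \frac{1}{822}\right) \left(-1172\right) + 606704} = \frac{2873147}{\frac{586}{411} + 606704} = \frac{2873147}{\frac{249355930}{411}} = 2873147 \cdot \frac{411}{249355930} = \frac{1180863417}{249355930}$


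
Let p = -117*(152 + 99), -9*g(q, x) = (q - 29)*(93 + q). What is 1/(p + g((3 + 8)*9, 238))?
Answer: -3/92581 ≈ -3.2404e-5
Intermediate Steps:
g(q, x) = -(-29 + q)*(93 + q)/9 (g(q, x) = -(q - 29)*(93 + q)/9 = -(-29 + q)*(93 + q)/9)
p = -29367 (p = -117*251 = -29367)
1/(p + g((3 + 8)*9, 238)) = 1/(-29367 + (899/3 - 64*(3 + 8)*9/9 - 81*(3 + 8)²/9)) = 1/(-29367 + (899/3 - 704*9/9 - (11*9)²/9)) = 1/(-29367 + (899/3 - 64/9*99 - ⅑*99²)) = 1/(-29367 + (899/3 - 704 - ⅑*9801)) = 1/(-29367 + (899/3 - 704 - 1089)) = 1/(-29367 - 4480/3) = 1/(-92581/3) = -3/92581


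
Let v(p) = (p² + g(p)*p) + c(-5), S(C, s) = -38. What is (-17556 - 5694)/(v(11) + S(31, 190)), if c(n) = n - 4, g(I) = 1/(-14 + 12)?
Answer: -46500/137 ≈ -339.42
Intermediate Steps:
g(I) = -½ (g(I) = 1/(-2) = -½)
c(n) = -4 + n
v(p) = -9 + p² - p/2 (v(p) = (p² - p/2) + (-4 - 5) = (p² - p/2) - 9 = -9 + p² - p/2)
(-17556 - 5694)/(v(11) + S(31, 190)) = (-17556 - 5694)/((-9 + 11² - ½*11) - 38) = -23250/((-9 + 121 - 11/2) - 38) = -23250/(213/2 - 38) = -23250/137/2 = -23250*2/137 = -46500/137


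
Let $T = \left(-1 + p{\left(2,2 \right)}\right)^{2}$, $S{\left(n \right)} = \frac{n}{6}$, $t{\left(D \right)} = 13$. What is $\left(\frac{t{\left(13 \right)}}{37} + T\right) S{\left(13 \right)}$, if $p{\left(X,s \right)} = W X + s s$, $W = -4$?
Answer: $\frac{6097}{111} \approx 54.928$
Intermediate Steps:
$S{\left(n \right)} = \frac{n}{6}$ ($S{\left(n \right)} = n \frac{1}{6} = \frac{n}{6}$)
$p{\left(X,s \right)} = s^{2} - 4 X$ ($p{\left(X,s \right)} = - 4 X + s s = - 4 X + s^{2} = s^{2} - 4 X$)
$T = 25$ ($T = \left(-1 + \left(2^{2} - 8\right)\right)^{2} = \left(-1 + \left(4 - 8\right)\right)^{2} = \left(-1 - 4\right)^{2} = \left(-5\right)^{2} = 25$)
$\left(\frac{t{\left(13 \right)}}{37} + T\right) S{\left(13 \right)} = \left(\frac{13}{37} + 25\right) \frac{1}{6} \cdot 13 = \left(13 \cdot \frac{1}{37} + 25\right) \frac{13}{6} = \left(\frac{13}{37} + 25\right) \frac{13}{6} = \frac{938}{37} \cdot \frac{13}{6} = \frac{6097}{111}$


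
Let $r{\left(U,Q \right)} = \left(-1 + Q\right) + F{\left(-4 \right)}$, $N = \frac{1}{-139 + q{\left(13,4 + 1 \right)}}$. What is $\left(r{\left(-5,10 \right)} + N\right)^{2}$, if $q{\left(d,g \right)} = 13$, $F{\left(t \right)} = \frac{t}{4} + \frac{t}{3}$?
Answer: $\frac{703921}{15876} \approx 44.339$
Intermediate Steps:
$F{\left(t \right)} = \frac{7 t}{12}$ ($F{\left(t \right)} = t \frac{1}{4} + t \frac{1}{3} = \frac{t}{4} + \frac{t}{3} = \frac{7 t}{12}$)
$N = - \frac{1}{126}$ ($N = \frac{1}{-139 + 13} = \frac{1}{-126} = - \frac{1}{126} \approx -0.0079365$)
$r{\left(U,Q \right)} = - \frac{10}{3} + Q$ ($r{\left(U,Q \right)} = \left(-1 + Q\right) + \frac{7}{12} \left(-4\right) = \left(-1 + Q\right) - \frac{7}{3} = - \frac{10}{3} + Q$)
$\left(r{\left(-5,10 \right)} + N\right)^{2} = \left(\left(- \frac{10}{3} + 10\right) - \frac{1}{126}\right)^{2} = \left(\frac{20}{3} - \frac{1}{126}\right)^{2} = \left(\frac{839}{126}\right)^{2} = \frac{703921}{15876}$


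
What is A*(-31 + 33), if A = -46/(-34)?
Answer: 46/17 ≈ 2.7059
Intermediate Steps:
A = 23/17 (A = -46*(-1/34) = 23/17 ≈ 1.3529)
A*(-31 + 33) = 23*(-31 + 33)/17 = (23/17)*2 = 46/17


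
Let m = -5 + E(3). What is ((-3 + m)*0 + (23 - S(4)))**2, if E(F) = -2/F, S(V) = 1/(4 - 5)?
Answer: 576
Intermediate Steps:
S(V) = -1 (S(V) = 1/(-1) = -1)
m = -17/3 (m = -5 - 2/3 = -17/3 ≈ -5.6667)
((-3 + m)*0 + (23 - S(4)))**2 = ((-3 - 17/3)*0 + (23 - 1*(-1)))**2 = (-26/3*0 + (23 + 1))**2 = (0 + 24)**2 = 24**2 = 576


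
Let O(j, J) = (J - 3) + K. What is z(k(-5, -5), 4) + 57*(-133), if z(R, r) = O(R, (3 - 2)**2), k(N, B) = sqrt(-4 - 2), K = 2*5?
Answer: -7573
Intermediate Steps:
K = 10
k(N, B) = I*sqrt(6) (k(N, B) = sqrt(-6) = I*sqrt(6))
O(j, J) = 7 + J (O(j, J) = (J - 3) + 10 = (-3 + J) + 10 = 7 + J)
z(R, r) = 8 (z(R, r) = 7 + (3 - 2)**2 = 7 + 1**2 = 7 + 1 = 8)
z(k(-5, -5), 4) + 57*(-133) = 8 + 57*(-133) = 8 - 7581 = -7573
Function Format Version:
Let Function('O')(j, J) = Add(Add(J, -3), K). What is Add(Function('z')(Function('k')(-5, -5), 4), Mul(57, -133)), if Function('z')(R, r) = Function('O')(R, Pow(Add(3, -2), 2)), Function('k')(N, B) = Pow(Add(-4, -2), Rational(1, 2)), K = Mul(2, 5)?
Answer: -7573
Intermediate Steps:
K = 10
Function('k')(N, B) = Mul(I, Pow(6, Rational(1, 2))) (Function('k')(N, B) = Pow(-6, Rational(1, 2)) = Mul(I, Pow(6, Rational(1, 2))))
Function('O')(j, J) = Add(7, J) (Function('O')(j, J) = Add(Add(J, -3), 10) = Add(Add(-3, J), 10) = Add(7, J))
Function('z')(R, r) = 8 (Function('z')(R, r) = Add(7, Pow(Add(3, -2), 2)) = Add(7, Pow(1, 2)) = Add(7, 1) = 8)
Add(Function('z')(Function('k')(-5, -5), 4), Mul(57, -133)) = Add(8, Mul(57, -133)) = Add(8, -7581) = -7573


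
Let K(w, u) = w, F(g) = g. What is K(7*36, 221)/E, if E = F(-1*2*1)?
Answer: -126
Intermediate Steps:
E = -2 (E = -1*2*1 = -2*1 = -2)
K(7*36, 221)/E = (7*36)/(-2) = 252*(-1/2) = -126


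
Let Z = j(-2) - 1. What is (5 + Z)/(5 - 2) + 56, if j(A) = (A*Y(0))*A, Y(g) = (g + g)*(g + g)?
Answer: 172/3 ≈ 57.333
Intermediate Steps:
Y(g) = 4*g² (Y(g) = (2*g)*(2*g) = 4*g²)
j(A) = 0 (j(A) = (A*(4*0²))*A = (A*(4*0))*A = (A*0)*A = 0*A = 0)
Z = -1 (Z = 0 - 1 = -1)
(5 + Z)/(5 - 2) + 56 = (5 - 1)/(5 - 2) + 56 = 4/3 + 56 = 172/3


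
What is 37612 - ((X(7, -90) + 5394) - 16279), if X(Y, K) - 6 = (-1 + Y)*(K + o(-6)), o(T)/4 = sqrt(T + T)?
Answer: 49031 - 48*I*sqrt(3) ≈ 49031.0 - 83.138*I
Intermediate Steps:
o(T) = 4*sqrt(2)*sqrt(T) (o(T) = 4*sqrt(T + T) = 4*sqrt(2*T) = 4*(sqrt(2)*sqrt(T)) = 4*sqrt(2)*sqrt(T))
X(Y, K) = 6 + (-1 + Y)*(K + 8*I*sqrt(3)) (X(Y, K) = 6 + (-1 + Y)*(K + 4*sqrt(2)*sqrt(-6)) = 6 + (-1 + Y)*(K + 4*sqrt(2)*(I*sqrt(6))) = 6 + (-1 + Y)*(K + 8*I*sqrt(3)))
37612 - ((X(7, -90) + 5394) - 16279) = 37612 - (((6 - 1*(-90) - 90*7 - 8*I*sqrt(3) + 8*I*7*sqrt(3)) + 5394) - 16279) = 37612 - (((6 + 90 - 630 - 8*I*sqrt(3) + 56*I*sqrt(3)) + 5394) - 16279) = 37612 - (((-534 + 48*I*sqrt(3)) + 5394) - 16279) = 37612 - ((4860 + 48*I*sqrt(3)) - 16279) = 37612 - (-11419 + 48*I*sqrt(3)) = 37612 + (11419 - 48*I*sqrt(3)) = 49031 - 48*I*sqrt(3)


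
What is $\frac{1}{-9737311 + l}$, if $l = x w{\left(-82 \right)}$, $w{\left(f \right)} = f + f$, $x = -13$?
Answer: $- \frac{1}{9735179} \approx -1.0272 \cdot 10^{-7}$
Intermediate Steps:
$w{\left(f \right)} = 2 f$
$l = 2132$ ($l = - 13 \cdot 2 \left(-82\right) = \left(-13\right) \left(-164\right) = 2132$)
$\frac{1}{-9737311 + l} = \frac{1}{-9737311 + 2132} = \frac{1}{-9735179} = - \frac{1}{9735179}$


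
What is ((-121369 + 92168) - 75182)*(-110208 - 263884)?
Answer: 39048845236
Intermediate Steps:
((-121369 + 92168) - 75182)*(-110208 - 263884) = (-29201 - 75182)*(-374092) = -104383*(-374092) = 39048845236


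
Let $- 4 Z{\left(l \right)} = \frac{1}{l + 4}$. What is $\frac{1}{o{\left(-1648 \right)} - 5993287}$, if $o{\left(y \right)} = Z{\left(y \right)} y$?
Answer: $- \frac{411}{2463241060} \approx -1.6685 \cdot 10^{-7}$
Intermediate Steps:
$Z{\left(l \right)} = - \frac{1}{4 \left(4 + l\right)}$ ($Z{\left(l \right)} = - \frac{1}{4 \left(l + 4\right)} = - \frac{1}{4 \left(4 + l\right)}$)
$o{\left(y \right)} = - \frac{y}{16 + 4 y}$ ($o{\left(y \right)} = - \frac{1}{16 + 4 y} y = - \frac{y}{16 + 4 y}$)
$\frac{1}{o{\left(-1648 \right)} - 5993287} = \frac{1}{\left(-1\right) \left(-1648\right) \frac{1}{16 + 4 \left(-1648\right)} - 5993287} = \frac{1}{\left(-1\right) \left(-1648\right) \frac{1}{16 - 6592} - 5993287} = \frac{1}{\left(-1\right) \left(-1648\right) \frac{1}{-6576} - 5993287} = \frac{1}{\left(-1\right) \left(-1648\right) \left(- \frac{1}{6576}\right) - 5993287} = \frac{1}{- \frac{103}{411} - 5993287} = \frac{1}{- \frac{2463241060}{411}} = - \frac{411}{2463241060}$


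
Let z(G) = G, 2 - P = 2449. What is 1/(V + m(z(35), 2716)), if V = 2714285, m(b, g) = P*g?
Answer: -1/3931767 ≈ -2.5434e-7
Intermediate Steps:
P = -2447 (P = 2 - 1*2449 = 2 - 2449 = -2447)
m(b, g) = -2447*g
1/(V + m(z(35), 2716)) = 1/(2714285 - 2447*2716) = 1/(2714285 - 6646052) = 1/(-3931767) = -1/3931767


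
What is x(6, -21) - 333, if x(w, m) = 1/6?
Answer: -1997/6 ≈ -332.83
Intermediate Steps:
x(w, m) = ⅙
x(6, -21) - 333 = ⅙ - 333 = -1997/6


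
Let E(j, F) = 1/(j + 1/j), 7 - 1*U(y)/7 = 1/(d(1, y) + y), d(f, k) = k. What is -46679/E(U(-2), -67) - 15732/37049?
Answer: -71294951196359/30083788 ≈ -2.3699e+6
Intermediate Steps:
U(y) = 49 - 7/(2*y) (U(y) = 49 - 7/(y + y) = 49 - 7*1/(2*y) = 49 - 7/(2*y))
-46679/E(U(-2), -67) - 15732/37049 = -46679*(1 + (49 - 7/2/(-2))²)/(49 - 7/2/(-2)) - 15732/37049 = -46679*(1 + (49 - 7/2*(-½))²)/(49 - 7/2*(-½)) - 15732*1/37049 = -46679*(1 + (49 + 7/4)²)/(49 + 7/4) - 15732/37049 = -46679/(203/(4*(1 + (203/4)²))) - 15732/37049 = -46679/(203/(4*(1 + 41209/16))) - 15732/37049 = -46679/(203/(4*(41225/16))) - 15732/37049 = -46679/((203/4)*(16/41225)) - 15732/37049 = -46679/812/41225 - 15732/37049 = -46679*41225/812 - 15732/37049 = -1924341775/812 - 15732/37049 = -71294951196359/30083788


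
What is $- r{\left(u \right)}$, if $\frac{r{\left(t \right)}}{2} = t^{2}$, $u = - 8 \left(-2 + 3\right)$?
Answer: $-128$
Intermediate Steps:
$u = -8$ ($u = \left(-8\right) 1 = -8$)
$r{\left(t \right)} = 2 t^{2}$
$- r{\left(u \right)} = - 2 \left(-8\right)^{2} = - 2 \cdot 64 = \left(-1\right) 128 = -128$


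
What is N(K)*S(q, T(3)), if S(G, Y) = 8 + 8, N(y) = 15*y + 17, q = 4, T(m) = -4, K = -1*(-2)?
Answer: 752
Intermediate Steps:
K = 2
N(y) = 17 + 15*y
S(G, Y) = 16
N(K)*S(q, T(3)) = (17 + 15*2)*16 = (17 + 30)*16 = 47*16 = 752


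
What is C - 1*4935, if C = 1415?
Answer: -3520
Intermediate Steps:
C - 1*4935 = 1415 - 1*4935 = 1415 - 4935 = -3520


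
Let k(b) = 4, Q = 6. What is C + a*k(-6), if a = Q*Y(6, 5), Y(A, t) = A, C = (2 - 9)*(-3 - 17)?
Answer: 284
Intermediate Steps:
C = 140 (C = -7*(-20) = 140)
a = 36 (a = 6*6 = 36)
C + a*k(-6) = 140 + 36*4 = 140 + 144 = 284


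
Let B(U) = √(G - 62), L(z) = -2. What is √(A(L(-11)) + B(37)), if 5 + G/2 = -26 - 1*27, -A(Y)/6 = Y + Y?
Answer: √(24 + I*√178) ≈ 5.0724 + 1.3151*I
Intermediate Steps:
A(Y) = -12*Y (A(Y) = -6*(Y + Y) = -12*Y)
G = -116 (G = -10 + 2*(-26 - 1*27) = -10 + 2*(-26 - 27) = -10 + 2*(-53) = -10 - 106 = -116)
B(U) = I*√178 (B(U) = √(-116 - 62) = √(-178) = I*√178)
√(A(L(-11)) + B(37)) = √(-12*(-2) + I*√178) = √(24 + I*√178)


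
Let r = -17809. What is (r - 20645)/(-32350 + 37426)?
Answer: -6409/846 ≈ -7.5757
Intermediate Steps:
(r - 20645)/(-32350 + 37426) = (-17809 - 20645)/(-32350 + 37426) = -38454/5076 = -38454*1/5076 = -6409/846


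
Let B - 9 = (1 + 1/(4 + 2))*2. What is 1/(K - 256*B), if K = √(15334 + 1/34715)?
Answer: -906478080/2625204191141 - 9*√18479482238865/2625204191141 ≈ -0.00036004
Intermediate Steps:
B = 34/3 (B = 9 + (1 + 1/(4 + 2))*2 = 9 + (1 + 1/6)*2 = 9 + (1 + ⅙)*2 = 9 + (7/6)*2 = 9 + 7/3 = 34/3 ≈ 11.333)
K = √18479482238865/34715 (K = √(15334 + 1/34715) = √(532319811/34715) = √18479482238865/34715 ≈ 123.83)
1/(K - 256*B) = 1/(√18479482238865/34715 - 256*34/3) = 1/(√18479482238865/34715 - 8704/3) = 1/(-8704/3 + √18479482238865/34715)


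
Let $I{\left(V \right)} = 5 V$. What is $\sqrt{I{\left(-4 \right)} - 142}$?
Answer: $9 i \sqrt{2} \approx 12.728 i$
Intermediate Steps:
$\sqrt{I{\left(-4 \right)} - 142} = \sqrt{5 \left(-4\right) - 142} = \sqrt{-20 - 142} = \sqrt{-162} = 9 i \sqrt{2}$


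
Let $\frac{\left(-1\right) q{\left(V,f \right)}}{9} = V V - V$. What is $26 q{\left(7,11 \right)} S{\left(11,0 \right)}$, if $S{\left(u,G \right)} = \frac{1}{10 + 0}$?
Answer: $- \frac{4914}{5} \approx -982.8$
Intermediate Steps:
$q{\left(V,f \right)} = - 9 V^{2} + 9 V$ ($q{\left(V,f \right)} = - 9 \left(V V - V\right) = - 9 \left(V^{2} - V\right) = - 9 V^{2} + 9 V$)
$S{\left(u,G \right)} = \frac{1}{10}$
$26 q{\left(7,11 \right)} S{\left(11,0 \right)} = 26 \cdot 9 \cdot 7 \left(1 - 7\right) \frac{1}{10} = 26 \cdot 9 \cdot 7 \left(-6\right) \frac{1}{10} = 26 \left(-378\right) \frac{1}{10} = \left(-9828\right) \frac{1}{10} = - \frac{4914}{5}$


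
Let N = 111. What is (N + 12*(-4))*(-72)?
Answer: -4536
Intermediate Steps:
(N + 12*(-4))*(-72) = (111 + 12*(-4))*(-72) = (111 - 48)*(-72) = 63*(-72) = -4536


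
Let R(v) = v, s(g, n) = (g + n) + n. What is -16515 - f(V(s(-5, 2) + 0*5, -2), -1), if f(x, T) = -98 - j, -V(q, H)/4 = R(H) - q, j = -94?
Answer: -16511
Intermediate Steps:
s(g, n) = g + 2*n
V(q, H) = -4*H + 4*q (V(q, H) = -4*(H - q) = -4*H + 4*q)
f(x, T) = -4 (f(x, T) = -98 - 1*(-94) = -98 + 94 = -4)
-16515 - f(V(s(-5, 2) + 0*5, -2), -1) = -16515 - 1*(-4) = -16515 + 4 = -16511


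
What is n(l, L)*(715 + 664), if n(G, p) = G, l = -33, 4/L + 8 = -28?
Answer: -45507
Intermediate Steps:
L = -⅑ (L = 4/(-8 - 28) = 4/(-36) = 4*(-1/36) = -⅑ ≈ -0.11111)
n(l, L)*(715 + 664) = -33*(715 + 664) = -33*1379 = -45507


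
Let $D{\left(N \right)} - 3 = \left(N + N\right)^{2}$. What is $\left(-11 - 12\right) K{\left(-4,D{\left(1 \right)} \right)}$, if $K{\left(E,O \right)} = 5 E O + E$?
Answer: $3312$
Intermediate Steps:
$D{\left(N \right)} = 3 + 4 N^{2}$ ($D{\left(N \right)} = 3 + \left(N + N\right)^{2} = 3 + \left(2 N\right)^{2} = 3 + 4 N^{2}$)
$K{\left(E,O \right)} = E + 5 E O$ ($K{\left(E,O \right)} = 5 E O + E = E + 5 E O$)
$\left(-11 - 12\right) K{\left(-4,D{\left(1 \right)} \right)} = \left(-11 - 12\right) \left(- 4 \left(1 + 5 \left(3 + 4 \cdot 1^{2}\right)\right)\right) = - 23 \left(- 4 \left(1 + 5 \left(3 + 4 \cdot 1\right)\right)\right) = - 23 \left(- 4 \left(1 + 5 \left(3 + 4\right)\right)\right) = - 23 \left(- 4 \left(1 + 5 \cdot 7\right)\right) = - 23 \left(- 4 \left(1 + 35\right)\right) = - 23 \left(\left(-4\right) 36\right) = \left(-23\right) \left(-144\right) = 3312$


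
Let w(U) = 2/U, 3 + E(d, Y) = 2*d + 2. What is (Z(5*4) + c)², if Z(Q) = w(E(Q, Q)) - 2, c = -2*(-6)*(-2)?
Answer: 1024144/1521 ≈ 673.34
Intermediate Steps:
E(d, Y) = -1 + 2*d (E(d, Y) = -3 + (2*d + 2) = -3 + (2 + 2*d) = -1 + 2*d)
c = -24 (c = 12*(-2) = -24)
Z(Q) = -2 + 2/(-1 + 2*Q) (Z(Q) = 2/(-1 + 2*Q) - 2 = -2 + 2/(-1 + 2*Q))
(Z(5*4) + c)² = (4*(1 - 5*4)/(-1 + 2*(5*4)) - 24)² = (4*(1 - 1*20)/(-1 + 2*20) - 24)² = (4*(1 - 20)/(-1 + 40) - 24)² = (4*(-19)/39 - 24)² = (4*(1/39)*(-19) - 24)² = (-76/39 - 24)² = (-1012/39)² = 1024144/1521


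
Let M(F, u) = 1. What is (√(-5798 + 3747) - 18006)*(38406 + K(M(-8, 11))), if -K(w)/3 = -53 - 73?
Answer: -698344704 + 38784*I*√2051 ≈ -6.9834e+8 + 1.7564e+6*I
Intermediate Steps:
K(w) = 378 (K(w) = -3*(-53 - 73) = -3*(-126) = 378)
(√(-5798 + 3747) - 18006)*(38406 + K(M(-8, 11))) = (√(-5798 + 3747) - 18006)*(38406 + 378) = (√(-2051) - 18006)*38784 = (I*√2051 - 18006)*38784 = (-18006 + I*√2051)*38784 = -698344704 + 38784*I*√2051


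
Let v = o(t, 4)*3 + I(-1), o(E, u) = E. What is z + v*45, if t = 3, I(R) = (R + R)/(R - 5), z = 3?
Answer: 423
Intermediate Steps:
I(R) = 2*R/(-5 + R) (I(R) = (2*R)/(-5 + R) = 2*R/(-5 + R))
v = 28/3 (v = 3*3 + 2*(-1)/(-5 - 1) = 9 + 2*(-1)/(-6) = 9 + 2*(-1)*(-⅙) = 9 + ⅓ = 28/3 ≈ 9.3333)
z + v*45 = 3 + (28/3)*45 = 3 + 420 = 423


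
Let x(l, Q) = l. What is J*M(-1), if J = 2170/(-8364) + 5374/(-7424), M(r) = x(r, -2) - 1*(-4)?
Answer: -7632277/2587264 ≈ -2.9499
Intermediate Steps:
M(r) = 4 + r (M(r) = r - 1*(-4) = r + 4 = 4 + r)
J = -7632277/7761792 (J = 2170*(-1/8364) + 5374*(-1/7424) = -1085/4182 - 2687/3712 = -7632277/7761792 ≈ -0.98331)
J*M(-1) = -7632277*(4 - 1)/7761792 = -7632277/7761792*3 = -7632277/2587264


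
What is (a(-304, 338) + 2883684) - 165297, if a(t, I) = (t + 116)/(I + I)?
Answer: 459407356/169 ≈ 2.7184e+6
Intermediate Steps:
a(t, I) = (116 + t)/(2*I) (a(t, I) = (116 + t)/((2*I)) = (116 + t)*(1/(2*I)) = (116 + t)/(2*I))
(a(-304, 338) + 2883684) - 165297 = ((½)*(116 - 304)/338 + 2883684) - 165297 = ((½)*(1/338)*(-188) + 2883684) - 165297 = (-47/169 + 2883684) - 165297 = 487342549/169 - 165297 = 459407356/169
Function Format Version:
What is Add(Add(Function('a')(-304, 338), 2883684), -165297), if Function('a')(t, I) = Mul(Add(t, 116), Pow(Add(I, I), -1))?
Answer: Rational(459407356, 169) ≈ 2.7184e+6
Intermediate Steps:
Function('a')(t, I) = Mul(Rational(1, 2), Pow(I, -1), Add(116, t)) (Function('a')(t, I) = Mul(Add(116, t), Pow(Mul(2, I), -1)) = Mul(Add(116, t), Mul(Rational(1, 2), Pow(I, -1))) = Mul(Rational(1, 2), Pow(I, -1), Add(116, t)))
Add(Add(Function('a')(-304, 338), 2883684), -165297) = Add(Add(Mul(Rational(1, 2), Pow(338, -1), Add(116, -304)), 2883684), -165297) = Add(Add(Mul(Rational(1, 2), Rational(1, 338), -188), 2883684), -165297) = Add(Add(Rational(-47, 169), 2883684), -165297) = Add(Rational(487342549, 169), -165297) = Rational(459407356, 169)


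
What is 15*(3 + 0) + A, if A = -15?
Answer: 30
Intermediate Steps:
15*(3 + 0) + A = 15*(3 + 0) - 15 = 15*3 - 15 = 45 - 15 = 30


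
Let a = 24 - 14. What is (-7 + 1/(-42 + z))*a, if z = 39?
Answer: -220/3 ≈ -73.333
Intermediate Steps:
a = 10
(-7 + 1/(-42 + z))*a = (-7 + 1/(-42 + 39))*10 = (-7 + 1/(-3))*10 = (-7 - 1/3)*10 = -22/3*10 = -220/3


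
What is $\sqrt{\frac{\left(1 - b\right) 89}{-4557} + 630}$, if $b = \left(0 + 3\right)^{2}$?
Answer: $\frac{\sqrt{267060846}}{651} \approx 25.103$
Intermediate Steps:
$b = 9$ ($b = 3^{2} = 9$)
$\sqrt{\frac{\left(1 - b\right) 89}{-4557} + 630} = \sqrt{\frac{\left(1 - 9\right) 89}{-4557} + 630} = \sqrt{\left(1 - 9\right) 89 \left(- \frac{1}{4557}\right) + 630} = \sqrt{\left(-8\right) 89 \left(- \frac{1}{4557}\right) + 630} = \sqrt{\left(-712\right) \left(- \frac{1}{4557}\right) + 630} = \sqrt{\frac{712}{4557} + 630} = \sqrt{\frac{2871622}{4557}} = \frac{\sqrt{267060846}}{651}$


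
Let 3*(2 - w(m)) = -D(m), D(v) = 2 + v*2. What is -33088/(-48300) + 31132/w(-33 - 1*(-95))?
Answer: 94070717/132825 ≈ 708.23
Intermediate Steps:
D(v) = 2 + 2*v
w(m) = 8/3 + 2*m/3 (w(m) = 2 - (-1)*(2 + 2*m)/3 = 2 - (-2 - 2*m)/3 = 2 + (⅔ + 2*m/3) = 8/3 + 2*m/3)
-33088/(-48300) + 31132/w(-33 - 1*(-95)) = -33088/(-48300) + 31132/(8/3 + 2*(-33 - 1*(-95))/3) = -33088*(-1/48300) + 31132/(8/3 + 2*(-33 + 95)/3) = 8272/12075 + 31132/(8/3 + (⅔)*62) = 8272/12075 + 31132/(8/3 + 124/3) = 8272/12075 + 31132/44 = 8272/12075 + 31132*(1/44) = 8272/12075 + 7783/11 = 94070717/132825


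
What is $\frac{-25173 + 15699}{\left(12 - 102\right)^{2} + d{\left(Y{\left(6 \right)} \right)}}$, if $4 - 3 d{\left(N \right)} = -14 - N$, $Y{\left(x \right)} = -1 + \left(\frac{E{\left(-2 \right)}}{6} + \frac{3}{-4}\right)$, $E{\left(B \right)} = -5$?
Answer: $- \frac{341064}{291785} \approx -1.1689$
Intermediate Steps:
$Y{\left(x \right)} = - \frac{31}{12}$ ($Y{\left(x \right)} = -1 + \left(- \frac{5}{6} + \frac{3}{-4}\right) = -1 + \left(\left(-5\right) \frac{1}{6} + 3 \left(- \frac{1}{4}\right)\right) = -1 - \frac{19}{12} = - \frac{31}{12}$)
$d{\left(N \right)} = 6 + \frac{N}{3}$ ($d{\left(N \right)} = \frac{4}{3} - \frac{-14 - N}{3} = \frac{4}{3} + \left(\frac{14}{3} + \frac{N}{3}\right) = 6 + \frac{N}{3}$)
$\frac{-25173 + 15699}{\left(12 - 102\right)^{2} + d{\left(Y{\left(6 \right)} \right)}} = \frac{-25173 + 15699}{\left(12 - 102\right)^{2} + \left(6 + \frac{1}{3} \left(- \frac{31}{12}\right)\right)} = - \frac{9474}{\left(-90\right)^{2} + \left(6 - \frac{31}{36}\right)} = - \frac{9474}{8100 + \frac{185}{36}} = - \frac{9474}{\frac{291785}{36}} = \left(-9474\right) \frac{36}{291785} = - \frac{341064}{291785}$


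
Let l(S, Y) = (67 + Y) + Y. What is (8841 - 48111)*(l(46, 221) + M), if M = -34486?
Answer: 1334276790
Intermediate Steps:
l(S, Y) = 67 + 2*Y
(8841 - 48111)*(l(46, 221) + M) = (8841 - 48111)*((67 + 2*221) - 34486) = -39270*((67 + 442) - 34486) = -39270*(509 - 34486) = -39270*(-33977) = 1334276790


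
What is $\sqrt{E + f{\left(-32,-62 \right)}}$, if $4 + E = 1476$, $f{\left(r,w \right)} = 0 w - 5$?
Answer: $3 \sqrt{163} \approx 38.301$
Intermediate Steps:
$f{\left(r,w \right)} = -5$ ($f{\left(r,w \right)} = 0 - 5 = -5$)
$E = 1472$ ($E = -4 + 1476 = 1472$)
$\sqrt{E + f{\left(-32,-62 \right)}} = \sqrt{1472 - 5} = \sqrt{1467} = 3 \sqrt{163}$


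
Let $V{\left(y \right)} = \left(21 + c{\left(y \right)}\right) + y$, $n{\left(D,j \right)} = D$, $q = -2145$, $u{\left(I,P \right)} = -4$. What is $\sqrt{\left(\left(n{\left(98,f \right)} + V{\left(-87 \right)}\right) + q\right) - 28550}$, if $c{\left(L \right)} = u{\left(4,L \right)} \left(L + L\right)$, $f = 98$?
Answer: $i \sqrt{29967} \approx 173.11 i$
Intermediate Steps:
$c{\left(L \right)} = - 8 L$ ($c{\left(L \right)} = - 4 \left(L + L\right) = - 4 \cdot 2 L = - 8 L$)
$V{\left(y \right)} = 21 - 7 y$ ($V{\left(y \right)} = \left(21 - 8 y\right) + y = 21 - 7 y$)
$\sqrt{\left(\left(n{\left(98,f \right)} + V{\left(-87 \right)}\right) + q\right) - 28550} = \sqrt{\left(\left(98 + \left(21 - -609\right)\right) - 2145\right) - 28550} = \sqrt{\left(\left(98 + \left(21 + 609\right)\right) - 2145\right) - 28550} = \sqrt{\left(\left(98 + 630\right) - 2145\right) - 28550} = \sqrt{\left(728 - 2145\right) - 28550} = \sqrt{-1417 - 28550} = \sqrt{-29967} = i \sqrt{29967}$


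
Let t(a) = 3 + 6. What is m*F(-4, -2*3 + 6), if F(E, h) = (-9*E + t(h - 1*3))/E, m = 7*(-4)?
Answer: 315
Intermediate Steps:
t(a) = 9
m = -28
F(E, h) = (9 - 9*E)/E (F(E, h) = (-9*E + 9)/E = (9 - 9*E)/E)
m*F(-4, -2*3 + 6) = -28*(-9 + 9/(-4)) = -28*(-9 + 9*(-¼)) = -28*(-9 - 9/4) = -28*(-45/4) = 315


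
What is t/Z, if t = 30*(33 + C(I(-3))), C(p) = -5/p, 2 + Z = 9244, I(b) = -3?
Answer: 520/4621 ≈ 0.11253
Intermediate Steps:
Z = 9242 (Z = -2 + 9244 = 9242)
t = 1040 (t = 30*(33 - 5/(-3)) = 30*(33 - 5*(-⅓)) = 30*(33 + 5/3) = 30*(104/3) = 1040)
t/Z = 1040/9242 = 1040*(1/9242) = 520/4621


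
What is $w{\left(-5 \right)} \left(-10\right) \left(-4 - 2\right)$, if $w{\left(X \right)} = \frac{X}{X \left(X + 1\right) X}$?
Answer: $3$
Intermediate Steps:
$w{\left(X \right)} = \frac{1}{X \left(1 + X\right)}$ ($w{\left(X \right)} = \frac{X}{X \left(1 + X\right) X} = \frac{X}{X X \left(1 + X\right)} = \frac{X}{X^{2} \left(1 + X\right)} = X \frac{1}{X^{2} \left(1 + X\right)} = \frac{1}{X \left(1 + X\right)}$)
$w{\left(-5 \right)} \left(-10\right) \left(-4 - 2\right) = \frac{1}{\left(-5\right) \left(1 - 5\right)} \left(-10\right) \left(-4 - 2\right) = - \frac{1}{5 \left(-4\right)} \left(-10\right) \left(-4 - 2\right) = \left(- \frac{1}{5}\right) \left(- \frac{1}{4}\right) \left(-10\right) \left(-6\right) = \frac{1}{20} \left(-10\right) \left(-6\right) = \left(- \frac{1}{2}\right) \left(-6\right) = 3$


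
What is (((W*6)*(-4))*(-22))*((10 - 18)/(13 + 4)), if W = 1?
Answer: -4224/17 ≈ -248.47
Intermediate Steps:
(((W*6)*(-4))*(-22))*((10 - 18)/(13 + 4)) = (((1*6)*(-4))*(-22))*((10 - 18)/(13 + 4)) = ((6*(-4))*(-22))*(-8/17) = (-24*(-22))*(-8*1/17) = 528*(-8/17) = -4224/17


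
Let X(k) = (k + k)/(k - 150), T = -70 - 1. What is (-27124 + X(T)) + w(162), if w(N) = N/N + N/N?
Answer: -5993820/221 ≈ -27121.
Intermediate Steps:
T = -71
w(N) = 2 (w(N) = 1 + 1 = 2)
X(k) = 2*k/(-150 + k) (X(k) = (2*k)/(-150 + k) = 2*k/(-150 + k))
(-27124 + X(T)) + w(162) = (-27124 + 2*(-71)/(-150 - 71)) + 2 = (-27124 + 2*(-71)/(-221)) + 2 = (-27124 + 2*(-71)*(-1/221)) + 2 = (-27124 + 142/221) + 2 = -5994262/221 + 2 = -5993820/221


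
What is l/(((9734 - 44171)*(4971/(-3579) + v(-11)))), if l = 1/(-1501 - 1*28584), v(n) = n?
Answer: -1193/15312629003100 ≈ -7.7910e-11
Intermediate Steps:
l = -1/30085 (l = 1/(-1501 - 28584) = 1/(-30085) = -1/30085 ≈ -3.3239e-5)
l/(((9734 - 44171)*(4971/(-3579) + v(-11)))) = -1/((9734 - 44171)*(4971/(-3579) - 11))/30085 = -(-1/(34437*(4971*(-1/3579) - 11)))/30085 = -(-1/(34437*(-1657/1193 - 11)))/30085 = -1/(30085*((-34437*(-14780/1193)))) = -1/(30085*508978860/1193) = -1/30085*1193/508978860 = -1193/15312629003100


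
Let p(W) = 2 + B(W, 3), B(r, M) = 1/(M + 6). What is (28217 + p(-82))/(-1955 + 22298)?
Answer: 253972/183087 ≈ 1.3872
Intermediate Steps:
B(r, M) = 1/(6 + M)
p(W) = 19/9 (p(W) = 2 + 1/(6 + 3) = 2 + 1/9 = 2 + ⅑ = 19/9)
(28217 + p(-82))/(-1955 + 22298) = (28217 + 19/9)/(-1955 + 22298) = (253972/9)/20343 = (253972/9)*(1/20343) = 253972/183087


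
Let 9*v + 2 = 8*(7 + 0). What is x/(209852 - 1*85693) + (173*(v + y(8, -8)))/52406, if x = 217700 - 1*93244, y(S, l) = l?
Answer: 3239641061/3253338277 ≈ 0.99579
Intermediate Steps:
v = 6 (v = -2/9 + (8*(7 + 0))/9 = -2/9 + (8*7)/9 = -2/9 + (1/9)*56 = -2/9 + 56/9 = 6)
x = 124456 (x = 217700 - 93244 = 124456)
x/(209852 - 1*85693) + (173*(v + y(8, -8)))/52406 = 124456/(209852 - 1*85693) + (173*(6 - 8))/52406 = 124456/(209852 - 85693) + (173*(-2))*(1/52406) = 124456/124159 - 346*1/52406 = 124456*(1/124159) - 173/26203 = 124456/124159 - 173/26203 = 3239641061/3253338277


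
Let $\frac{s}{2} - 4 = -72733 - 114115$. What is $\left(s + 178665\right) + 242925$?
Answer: $47902$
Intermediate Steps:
$s = -373688$ ($s = 8 + 2 \left(-72733 - 114115\right) = 8 + 2 \left(-186848\right) = 8 - 373696 = -373688$)
$\left(s + 178665\right) + 242925 = \left(-373688 + 178665\right) + 242925 = -195023 + 242925 = 47902$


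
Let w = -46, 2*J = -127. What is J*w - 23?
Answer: 2898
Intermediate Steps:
J = -127/2 (J = (½)*(-127) = -127/2 ≈ -63.500)
J*w - 23 = -127/2*(-46) - 23 = 2921 - 23 = 2898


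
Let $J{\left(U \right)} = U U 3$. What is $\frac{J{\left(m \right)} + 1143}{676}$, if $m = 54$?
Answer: $\frac{9891}{676} \approx 14.632$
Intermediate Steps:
$J{\left(U \right)} = 3 U^{2}$ ($J{\left(U \right)} = U^{2} \cdot 3 = 3 U^{2}$)
$\frac{J{\left(m \right)} + 1143}{676} = \frac{3 \cdot 54^{2} + 1143}{676} = \left(3 \cdot 2916 + 1143\right) \frac{1}{676} = \left(8748 + 1143\right) \frac{1}{676} = 9891 \cdot \frac{1}{676} = \frac{9891}{676}$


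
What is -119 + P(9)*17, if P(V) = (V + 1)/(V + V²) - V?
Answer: -2431/9 ≈ -270.11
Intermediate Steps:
P(V) = -V + (1 + V)/(V + V²) (P(V) = (1 + V)/(V + V²) - V = -V + (1 + V)/(V + V²))
-119 + P(9)*17 = -119 + (1/9 - 1*9)*17 = -119 + (⅑ - 9)*17 = -119 - 80/9*17 = -119 - 1360/9 = -2431/9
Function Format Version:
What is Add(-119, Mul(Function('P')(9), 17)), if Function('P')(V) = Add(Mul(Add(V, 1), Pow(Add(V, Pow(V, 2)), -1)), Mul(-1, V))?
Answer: Rational(-2431, 9) ≈ -270.11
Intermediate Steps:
Function('P')(V) = Add(Mul(-1, V), Mul(Pow(Add(V, Pow(V, 2)), -1), Add(1, V))) (Function('P')(V) = Add(Mul(Add(1, V), Pow(Add(V, Pow(V, 2)), -1)), Mul(-1, V)) = Add(Mul(Pow(Add(V, Pow(V, 2)), -1), Add(1, V)), Mul(-1, V)) = Add(Mul(-1, V), Mul(Pow(Add(V, Pow(V, 2)), -1), Add(1, V))))
Add(-119, Mul(Function('P')(9), 17)) = Add(-119, Mul(Add(Pow(9, -1), Mul(-1, 9)), 17)) = Add(-119, Mul(Add(Rational(1, 9), -9), 17)) = Add(-119, Mul(Rational(-80, 9), 17)) = Add(-119, Rational(-1360, 9)) = Rational(-2431, 9)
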